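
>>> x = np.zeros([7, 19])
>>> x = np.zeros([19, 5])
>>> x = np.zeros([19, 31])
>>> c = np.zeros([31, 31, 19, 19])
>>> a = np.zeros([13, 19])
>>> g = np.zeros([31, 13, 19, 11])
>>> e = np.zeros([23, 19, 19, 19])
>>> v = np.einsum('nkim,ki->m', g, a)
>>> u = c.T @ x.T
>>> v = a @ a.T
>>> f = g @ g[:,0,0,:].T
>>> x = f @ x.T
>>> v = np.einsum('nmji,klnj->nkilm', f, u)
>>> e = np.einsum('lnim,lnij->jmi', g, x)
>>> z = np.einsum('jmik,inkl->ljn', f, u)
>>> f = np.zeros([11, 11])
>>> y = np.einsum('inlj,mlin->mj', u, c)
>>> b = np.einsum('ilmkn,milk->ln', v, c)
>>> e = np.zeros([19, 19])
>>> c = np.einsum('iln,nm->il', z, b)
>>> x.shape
(31, 13, 19, 19)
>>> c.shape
(19, 31)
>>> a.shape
(13, 19)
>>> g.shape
(31, 13, 19, 11)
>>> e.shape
(19, 19)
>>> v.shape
(31, 19, 31, 19, 13)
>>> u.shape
(19, 19, 31, 19)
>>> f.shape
(11, 11)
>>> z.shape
(19, 31, 19)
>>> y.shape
(31, 19)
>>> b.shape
(19, 13)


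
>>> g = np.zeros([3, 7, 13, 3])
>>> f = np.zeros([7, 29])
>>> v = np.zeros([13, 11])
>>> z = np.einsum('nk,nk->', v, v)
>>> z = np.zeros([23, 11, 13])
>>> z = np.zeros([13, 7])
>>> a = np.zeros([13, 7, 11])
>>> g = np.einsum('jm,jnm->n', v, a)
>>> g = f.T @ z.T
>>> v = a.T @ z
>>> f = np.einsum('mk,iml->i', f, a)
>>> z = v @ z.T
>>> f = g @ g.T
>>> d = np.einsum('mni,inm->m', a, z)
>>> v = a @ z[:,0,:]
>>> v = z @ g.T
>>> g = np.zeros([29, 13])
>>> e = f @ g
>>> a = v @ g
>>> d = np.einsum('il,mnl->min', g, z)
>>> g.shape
(29, 13)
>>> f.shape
(29, 29)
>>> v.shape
(11, 7, 29)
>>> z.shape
(11, 7, 13)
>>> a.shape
(11, 7, 13)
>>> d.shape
(11, 29, 7)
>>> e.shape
(29, 13)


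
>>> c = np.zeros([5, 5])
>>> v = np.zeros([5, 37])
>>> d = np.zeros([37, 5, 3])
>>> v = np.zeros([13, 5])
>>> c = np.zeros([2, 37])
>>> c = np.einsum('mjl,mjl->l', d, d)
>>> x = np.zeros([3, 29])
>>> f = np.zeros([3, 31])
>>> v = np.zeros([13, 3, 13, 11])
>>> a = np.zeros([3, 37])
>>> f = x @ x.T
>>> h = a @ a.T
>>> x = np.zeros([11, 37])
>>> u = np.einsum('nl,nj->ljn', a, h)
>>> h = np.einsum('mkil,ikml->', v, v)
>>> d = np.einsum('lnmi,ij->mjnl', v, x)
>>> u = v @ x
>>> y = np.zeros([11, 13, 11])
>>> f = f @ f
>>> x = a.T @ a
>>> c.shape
(3,)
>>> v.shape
(13, 3, 13, 11)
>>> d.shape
(13, 37, 3, 13)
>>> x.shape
(37, 37)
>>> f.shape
(3, 3)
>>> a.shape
(3, 37)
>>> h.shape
()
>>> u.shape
(13, 3, 13, 37)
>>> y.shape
(11, 13, 11)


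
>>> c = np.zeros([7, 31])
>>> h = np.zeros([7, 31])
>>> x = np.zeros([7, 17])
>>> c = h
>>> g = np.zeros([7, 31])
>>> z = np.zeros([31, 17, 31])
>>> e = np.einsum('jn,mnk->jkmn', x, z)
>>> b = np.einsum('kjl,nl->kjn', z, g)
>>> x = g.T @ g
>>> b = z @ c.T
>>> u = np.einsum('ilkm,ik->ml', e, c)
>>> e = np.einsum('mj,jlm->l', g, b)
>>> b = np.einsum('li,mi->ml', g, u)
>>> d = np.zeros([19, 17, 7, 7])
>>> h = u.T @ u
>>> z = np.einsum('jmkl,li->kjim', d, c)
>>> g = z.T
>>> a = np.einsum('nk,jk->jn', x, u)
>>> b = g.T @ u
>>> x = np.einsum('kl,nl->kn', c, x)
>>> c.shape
(7, 31)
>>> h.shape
(31, 31)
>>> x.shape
(7, 31)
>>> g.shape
(17, 31, 19, 7)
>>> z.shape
(7, 19, 31, 17)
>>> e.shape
(17,)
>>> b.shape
(7, 19, 31, 31)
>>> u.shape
(17, 31)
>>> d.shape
(19, 17, 7, 7)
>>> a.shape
(17, 31)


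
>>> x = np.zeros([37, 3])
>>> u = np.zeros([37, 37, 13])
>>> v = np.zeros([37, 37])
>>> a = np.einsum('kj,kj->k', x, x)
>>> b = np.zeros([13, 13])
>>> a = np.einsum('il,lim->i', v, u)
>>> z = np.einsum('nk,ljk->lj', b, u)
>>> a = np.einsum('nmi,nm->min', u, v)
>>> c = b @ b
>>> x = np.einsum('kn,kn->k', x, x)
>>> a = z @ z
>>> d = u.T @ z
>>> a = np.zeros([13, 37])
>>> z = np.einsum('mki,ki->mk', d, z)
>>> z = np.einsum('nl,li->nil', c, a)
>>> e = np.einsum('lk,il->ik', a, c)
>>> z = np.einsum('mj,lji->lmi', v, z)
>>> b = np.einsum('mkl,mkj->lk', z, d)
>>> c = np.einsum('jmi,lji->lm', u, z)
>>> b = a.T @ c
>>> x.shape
(37,)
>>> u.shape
(37, 37, 13)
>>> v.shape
(37, 37)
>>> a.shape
(13, 37)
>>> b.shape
(37, 37)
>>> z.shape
(13, 37, 13)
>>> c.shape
(13, 37)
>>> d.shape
(13, 37, 37)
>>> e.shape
(13, 37)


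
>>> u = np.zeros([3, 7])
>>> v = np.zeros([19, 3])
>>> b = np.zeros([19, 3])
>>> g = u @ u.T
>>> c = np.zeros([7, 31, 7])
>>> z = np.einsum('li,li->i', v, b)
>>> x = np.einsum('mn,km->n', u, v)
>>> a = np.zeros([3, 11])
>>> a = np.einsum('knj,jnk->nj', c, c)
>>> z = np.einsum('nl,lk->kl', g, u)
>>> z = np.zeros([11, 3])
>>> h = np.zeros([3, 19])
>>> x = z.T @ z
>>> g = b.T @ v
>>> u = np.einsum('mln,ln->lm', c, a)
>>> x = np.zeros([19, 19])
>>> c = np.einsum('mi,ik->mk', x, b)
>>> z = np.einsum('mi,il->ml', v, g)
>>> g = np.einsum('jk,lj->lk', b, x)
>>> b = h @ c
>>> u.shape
(31, 7)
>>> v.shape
(19, 3)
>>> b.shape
(3, 3)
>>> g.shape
(19, 3)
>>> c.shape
(19, 3)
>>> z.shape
(19, 3)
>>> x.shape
(19, 19)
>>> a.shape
(31, 7)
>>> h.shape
(3, 19)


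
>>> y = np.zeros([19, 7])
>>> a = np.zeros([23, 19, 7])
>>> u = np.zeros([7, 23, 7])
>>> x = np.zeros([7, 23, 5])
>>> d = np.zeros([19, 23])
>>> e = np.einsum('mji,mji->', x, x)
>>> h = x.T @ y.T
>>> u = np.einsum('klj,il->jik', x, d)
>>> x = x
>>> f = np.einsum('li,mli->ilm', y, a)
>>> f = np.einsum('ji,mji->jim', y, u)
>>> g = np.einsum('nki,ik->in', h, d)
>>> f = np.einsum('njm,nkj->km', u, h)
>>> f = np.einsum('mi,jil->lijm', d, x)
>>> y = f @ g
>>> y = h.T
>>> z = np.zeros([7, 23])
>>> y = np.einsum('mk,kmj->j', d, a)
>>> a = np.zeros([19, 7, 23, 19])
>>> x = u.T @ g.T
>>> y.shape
(7,)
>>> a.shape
(19, 7, 23, 19)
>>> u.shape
(5, 19, 7)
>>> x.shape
(7, 19, 19)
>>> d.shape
(19, 23)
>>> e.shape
()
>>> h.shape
(5, 23, 19)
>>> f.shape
(5, 23, 7, 19)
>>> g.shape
(19, 5)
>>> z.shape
(7, 23)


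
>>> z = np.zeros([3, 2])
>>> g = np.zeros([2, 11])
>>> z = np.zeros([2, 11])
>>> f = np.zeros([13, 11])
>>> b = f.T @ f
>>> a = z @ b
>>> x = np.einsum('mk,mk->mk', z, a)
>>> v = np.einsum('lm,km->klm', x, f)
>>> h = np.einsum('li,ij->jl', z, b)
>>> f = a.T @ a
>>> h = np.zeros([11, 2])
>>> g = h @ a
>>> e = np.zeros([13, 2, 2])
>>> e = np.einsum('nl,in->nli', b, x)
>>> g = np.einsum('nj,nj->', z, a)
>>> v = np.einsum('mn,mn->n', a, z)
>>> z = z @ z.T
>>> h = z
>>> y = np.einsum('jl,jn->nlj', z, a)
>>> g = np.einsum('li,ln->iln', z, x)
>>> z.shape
(2, 2)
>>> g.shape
(2, 2, 11)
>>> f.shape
(11, 11)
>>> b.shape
(11, 11)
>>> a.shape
(2, 11)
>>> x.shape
(2, 11)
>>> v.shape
(11,)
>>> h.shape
(2, 2)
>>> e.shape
(11, 11, 2)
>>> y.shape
(11, 2, 2)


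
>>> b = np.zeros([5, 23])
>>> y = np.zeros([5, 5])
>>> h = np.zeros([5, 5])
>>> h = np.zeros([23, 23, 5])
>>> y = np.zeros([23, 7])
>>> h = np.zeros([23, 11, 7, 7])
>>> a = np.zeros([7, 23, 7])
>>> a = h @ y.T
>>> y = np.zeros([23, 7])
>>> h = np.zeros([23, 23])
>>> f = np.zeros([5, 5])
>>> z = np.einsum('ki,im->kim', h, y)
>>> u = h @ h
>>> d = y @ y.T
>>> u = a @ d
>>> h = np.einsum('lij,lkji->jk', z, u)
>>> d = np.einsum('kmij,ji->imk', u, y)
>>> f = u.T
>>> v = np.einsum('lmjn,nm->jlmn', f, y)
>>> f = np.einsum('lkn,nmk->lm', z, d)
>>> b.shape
(5, 23)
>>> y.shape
(23, 7)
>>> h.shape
(7, 11)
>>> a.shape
(23, 11, 7, 23)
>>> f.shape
(23, 11)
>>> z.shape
(23, 23, 7)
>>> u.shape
(23, 11, 7, 23)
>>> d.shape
(7, 11, 23)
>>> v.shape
(11, 23, 7, 23)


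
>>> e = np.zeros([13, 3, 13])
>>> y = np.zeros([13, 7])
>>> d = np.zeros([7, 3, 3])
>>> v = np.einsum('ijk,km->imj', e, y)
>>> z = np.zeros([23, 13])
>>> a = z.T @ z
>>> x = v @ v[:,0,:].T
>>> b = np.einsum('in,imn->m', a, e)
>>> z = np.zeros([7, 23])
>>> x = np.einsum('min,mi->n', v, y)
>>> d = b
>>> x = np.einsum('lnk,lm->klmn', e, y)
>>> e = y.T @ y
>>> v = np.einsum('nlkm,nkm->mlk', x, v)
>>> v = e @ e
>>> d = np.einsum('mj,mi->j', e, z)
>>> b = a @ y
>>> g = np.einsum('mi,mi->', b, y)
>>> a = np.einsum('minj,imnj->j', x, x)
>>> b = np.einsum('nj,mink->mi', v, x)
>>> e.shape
(7, 7)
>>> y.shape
(13, 7)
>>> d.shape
(7,)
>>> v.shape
(7, 7)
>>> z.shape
(7, 23)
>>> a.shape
(3,)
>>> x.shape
(13, 13, 7, 3)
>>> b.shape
(13, 13)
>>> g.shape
()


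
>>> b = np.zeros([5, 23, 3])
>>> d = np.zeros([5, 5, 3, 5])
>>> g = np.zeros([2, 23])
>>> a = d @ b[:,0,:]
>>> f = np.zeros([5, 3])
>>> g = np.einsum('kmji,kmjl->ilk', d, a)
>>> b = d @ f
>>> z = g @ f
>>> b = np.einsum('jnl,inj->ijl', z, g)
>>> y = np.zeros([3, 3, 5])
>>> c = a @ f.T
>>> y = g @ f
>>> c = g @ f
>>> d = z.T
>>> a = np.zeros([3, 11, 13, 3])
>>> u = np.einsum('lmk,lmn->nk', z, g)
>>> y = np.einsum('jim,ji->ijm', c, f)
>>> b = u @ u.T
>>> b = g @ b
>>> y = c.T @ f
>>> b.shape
(5, 3, 5)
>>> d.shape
(3, 3, 5)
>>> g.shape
(5, 3, 5)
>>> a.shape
(3, 11, 13, 3)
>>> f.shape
(5, 3)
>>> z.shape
(5, 3, 3)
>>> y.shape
(3, 3, 3)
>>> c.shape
(5, 3, 3)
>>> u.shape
(5, 3)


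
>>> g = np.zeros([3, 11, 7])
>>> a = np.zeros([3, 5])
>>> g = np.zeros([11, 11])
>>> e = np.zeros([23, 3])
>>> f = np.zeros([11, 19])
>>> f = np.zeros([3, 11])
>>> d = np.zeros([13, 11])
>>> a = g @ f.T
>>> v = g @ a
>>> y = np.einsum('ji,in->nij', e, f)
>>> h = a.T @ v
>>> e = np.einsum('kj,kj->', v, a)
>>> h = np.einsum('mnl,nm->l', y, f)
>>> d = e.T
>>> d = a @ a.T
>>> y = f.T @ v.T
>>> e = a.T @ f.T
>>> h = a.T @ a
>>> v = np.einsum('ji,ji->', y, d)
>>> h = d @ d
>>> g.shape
(11, 11)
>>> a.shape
(11, 3)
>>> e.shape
(3, 3)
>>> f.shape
(3, 11)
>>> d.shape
(11, 11)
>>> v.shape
()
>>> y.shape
(11, 11)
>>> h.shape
(11, 11)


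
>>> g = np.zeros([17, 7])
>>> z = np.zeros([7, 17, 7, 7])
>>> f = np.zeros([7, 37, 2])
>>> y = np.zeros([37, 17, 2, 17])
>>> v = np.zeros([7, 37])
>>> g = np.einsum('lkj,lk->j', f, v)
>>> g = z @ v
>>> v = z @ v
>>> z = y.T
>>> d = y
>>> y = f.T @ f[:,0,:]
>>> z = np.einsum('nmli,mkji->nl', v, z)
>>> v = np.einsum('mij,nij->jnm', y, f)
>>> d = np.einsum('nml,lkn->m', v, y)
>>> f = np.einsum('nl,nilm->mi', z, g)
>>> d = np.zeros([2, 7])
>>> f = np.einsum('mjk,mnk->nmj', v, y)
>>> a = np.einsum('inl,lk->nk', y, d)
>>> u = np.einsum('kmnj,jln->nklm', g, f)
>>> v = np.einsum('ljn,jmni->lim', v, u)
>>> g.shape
(7, 17, 7, 37)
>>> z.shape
(7, 7)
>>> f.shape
(37, 2, 7)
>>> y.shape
(2, 37, 2)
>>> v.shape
(2, 17, 7)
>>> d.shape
(2, 7)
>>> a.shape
(37, 7)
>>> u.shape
(7, 7, 2, 17)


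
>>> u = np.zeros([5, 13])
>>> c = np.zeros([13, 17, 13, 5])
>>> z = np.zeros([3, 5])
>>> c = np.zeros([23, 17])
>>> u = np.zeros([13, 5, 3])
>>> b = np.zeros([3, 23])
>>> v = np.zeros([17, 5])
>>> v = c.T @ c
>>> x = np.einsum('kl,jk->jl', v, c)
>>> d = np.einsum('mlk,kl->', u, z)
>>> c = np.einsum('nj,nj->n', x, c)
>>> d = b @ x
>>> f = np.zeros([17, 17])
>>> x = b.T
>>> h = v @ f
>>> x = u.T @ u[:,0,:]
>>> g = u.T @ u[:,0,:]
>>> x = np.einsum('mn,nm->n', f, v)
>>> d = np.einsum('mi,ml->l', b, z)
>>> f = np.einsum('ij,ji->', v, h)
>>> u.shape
(13, 5, 3)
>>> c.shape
(23,)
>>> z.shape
(3, 5)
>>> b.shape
(3, 23)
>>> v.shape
(17, 17)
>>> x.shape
(17,)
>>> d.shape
(5,)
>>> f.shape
()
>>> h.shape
(17, 17)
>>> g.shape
(3, 5, 3)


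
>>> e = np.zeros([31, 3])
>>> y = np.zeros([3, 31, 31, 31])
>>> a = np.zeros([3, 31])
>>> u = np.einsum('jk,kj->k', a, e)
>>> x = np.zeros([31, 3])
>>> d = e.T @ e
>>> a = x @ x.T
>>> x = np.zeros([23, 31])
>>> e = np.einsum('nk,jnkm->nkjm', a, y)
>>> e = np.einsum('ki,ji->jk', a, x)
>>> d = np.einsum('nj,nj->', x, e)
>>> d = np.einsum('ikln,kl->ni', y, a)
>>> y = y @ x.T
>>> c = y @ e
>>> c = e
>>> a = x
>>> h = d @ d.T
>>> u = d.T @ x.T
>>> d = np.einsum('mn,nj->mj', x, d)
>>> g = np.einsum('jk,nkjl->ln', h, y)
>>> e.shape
(23, 31)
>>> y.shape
(3, 31, 31, 23)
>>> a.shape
(23, 31)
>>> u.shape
(3, 23)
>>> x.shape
(23, 31)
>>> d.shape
(23, 3)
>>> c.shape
(23, 31)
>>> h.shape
(31, 31)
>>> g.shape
(23, 3)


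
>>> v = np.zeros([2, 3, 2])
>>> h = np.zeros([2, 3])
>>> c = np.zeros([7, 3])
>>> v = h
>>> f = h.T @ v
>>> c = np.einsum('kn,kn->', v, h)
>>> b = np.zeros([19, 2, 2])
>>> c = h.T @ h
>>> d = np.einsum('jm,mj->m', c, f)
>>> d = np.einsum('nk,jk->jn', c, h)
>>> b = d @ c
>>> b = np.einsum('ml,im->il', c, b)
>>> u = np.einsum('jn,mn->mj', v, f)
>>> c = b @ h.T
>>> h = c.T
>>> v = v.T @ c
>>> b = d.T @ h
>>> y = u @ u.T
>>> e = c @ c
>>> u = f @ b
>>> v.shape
(3, 2)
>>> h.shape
(2, 2)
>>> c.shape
(2, 2)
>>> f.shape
(3, 3)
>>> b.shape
(3, 2)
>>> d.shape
(2, 3)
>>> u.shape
(3, 2)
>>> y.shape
(3, 3)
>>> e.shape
(2, 2)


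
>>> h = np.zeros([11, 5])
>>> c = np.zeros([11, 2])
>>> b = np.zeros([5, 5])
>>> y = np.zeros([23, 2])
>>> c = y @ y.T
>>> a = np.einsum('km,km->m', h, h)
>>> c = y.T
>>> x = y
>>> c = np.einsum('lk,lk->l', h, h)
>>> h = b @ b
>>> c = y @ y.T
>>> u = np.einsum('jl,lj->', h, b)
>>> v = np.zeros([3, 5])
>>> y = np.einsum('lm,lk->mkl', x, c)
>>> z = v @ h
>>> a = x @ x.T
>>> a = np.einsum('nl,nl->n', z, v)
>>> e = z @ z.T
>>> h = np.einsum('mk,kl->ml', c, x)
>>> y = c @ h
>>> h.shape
(23, 2)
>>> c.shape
(23, 23)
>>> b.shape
(5, 5)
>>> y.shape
(23, 2)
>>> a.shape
(3,)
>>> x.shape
(23, 2)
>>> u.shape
()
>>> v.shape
(3, 5)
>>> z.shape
(3, 5)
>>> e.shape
(3, 3)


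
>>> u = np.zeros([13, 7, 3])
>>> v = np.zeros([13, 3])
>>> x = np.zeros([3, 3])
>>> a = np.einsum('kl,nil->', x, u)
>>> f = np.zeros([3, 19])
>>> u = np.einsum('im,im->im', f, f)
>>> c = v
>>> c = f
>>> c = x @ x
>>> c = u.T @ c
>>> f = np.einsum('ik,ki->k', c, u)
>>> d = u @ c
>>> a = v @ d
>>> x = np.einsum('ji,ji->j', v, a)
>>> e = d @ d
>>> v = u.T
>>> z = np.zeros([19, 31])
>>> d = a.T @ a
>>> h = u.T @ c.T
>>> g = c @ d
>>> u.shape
(3, 19)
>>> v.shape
(19, 3)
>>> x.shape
(13,)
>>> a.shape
(13, 3)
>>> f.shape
(3,)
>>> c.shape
(19, 3)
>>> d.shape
(3, 3)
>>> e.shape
(3, 3)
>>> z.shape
(19, 31)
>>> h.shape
(19, 19)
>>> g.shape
(19, 3)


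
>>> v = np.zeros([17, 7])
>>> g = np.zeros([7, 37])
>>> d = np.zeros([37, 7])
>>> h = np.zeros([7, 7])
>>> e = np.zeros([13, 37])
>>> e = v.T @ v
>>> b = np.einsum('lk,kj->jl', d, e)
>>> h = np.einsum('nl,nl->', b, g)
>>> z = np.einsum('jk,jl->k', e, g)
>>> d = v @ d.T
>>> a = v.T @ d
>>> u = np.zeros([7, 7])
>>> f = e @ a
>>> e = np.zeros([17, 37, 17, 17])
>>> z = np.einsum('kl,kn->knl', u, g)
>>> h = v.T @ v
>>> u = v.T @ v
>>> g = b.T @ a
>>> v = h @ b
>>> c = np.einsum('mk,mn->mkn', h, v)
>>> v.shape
(7, 37)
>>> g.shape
(37, 37)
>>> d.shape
(17, 37)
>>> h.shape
(7, 7)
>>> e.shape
(17, 37, 17, 17)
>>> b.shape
(7, 37)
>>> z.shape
(7, 37, 7)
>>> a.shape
(7, 37)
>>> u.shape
(7, 7)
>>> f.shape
(7, 37)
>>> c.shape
(7, 7, 37)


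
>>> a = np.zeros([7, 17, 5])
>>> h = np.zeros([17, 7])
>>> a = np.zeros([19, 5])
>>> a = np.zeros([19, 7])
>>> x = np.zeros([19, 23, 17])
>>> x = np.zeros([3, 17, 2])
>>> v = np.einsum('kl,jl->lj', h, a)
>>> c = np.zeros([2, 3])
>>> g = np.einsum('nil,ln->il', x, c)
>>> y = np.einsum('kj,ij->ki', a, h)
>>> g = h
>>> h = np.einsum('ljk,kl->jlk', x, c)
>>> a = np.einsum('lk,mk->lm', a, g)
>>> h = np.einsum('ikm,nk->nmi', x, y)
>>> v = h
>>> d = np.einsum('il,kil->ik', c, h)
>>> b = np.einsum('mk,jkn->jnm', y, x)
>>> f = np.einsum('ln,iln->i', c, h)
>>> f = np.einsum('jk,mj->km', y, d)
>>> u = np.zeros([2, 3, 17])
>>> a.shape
(19, 17)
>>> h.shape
(19, 2, 3)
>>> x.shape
(3, 17, 2)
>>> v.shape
(19, 2, 3)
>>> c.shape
(2, 3)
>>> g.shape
(17, 7)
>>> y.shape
(19, 17)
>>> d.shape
(2, 19)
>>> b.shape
(3, 2, 19)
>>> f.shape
(17, 2)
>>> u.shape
(2, 3, 17)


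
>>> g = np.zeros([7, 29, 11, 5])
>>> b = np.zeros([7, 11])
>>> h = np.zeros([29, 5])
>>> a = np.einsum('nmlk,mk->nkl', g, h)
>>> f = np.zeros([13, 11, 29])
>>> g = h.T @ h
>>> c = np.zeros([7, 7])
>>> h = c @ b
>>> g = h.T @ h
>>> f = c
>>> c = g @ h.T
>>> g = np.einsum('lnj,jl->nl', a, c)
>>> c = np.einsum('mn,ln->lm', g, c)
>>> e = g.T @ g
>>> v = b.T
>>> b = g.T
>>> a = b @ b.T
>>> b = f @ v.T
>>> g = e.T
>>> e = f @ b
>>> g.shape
(7, 7)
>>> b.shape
(7, 11)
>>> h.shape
(7, 11)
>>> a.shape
(7, 7)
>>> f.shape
(7, 7)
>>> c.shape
(11, 5)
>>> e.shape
(7, 11)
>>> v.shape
(11, 7)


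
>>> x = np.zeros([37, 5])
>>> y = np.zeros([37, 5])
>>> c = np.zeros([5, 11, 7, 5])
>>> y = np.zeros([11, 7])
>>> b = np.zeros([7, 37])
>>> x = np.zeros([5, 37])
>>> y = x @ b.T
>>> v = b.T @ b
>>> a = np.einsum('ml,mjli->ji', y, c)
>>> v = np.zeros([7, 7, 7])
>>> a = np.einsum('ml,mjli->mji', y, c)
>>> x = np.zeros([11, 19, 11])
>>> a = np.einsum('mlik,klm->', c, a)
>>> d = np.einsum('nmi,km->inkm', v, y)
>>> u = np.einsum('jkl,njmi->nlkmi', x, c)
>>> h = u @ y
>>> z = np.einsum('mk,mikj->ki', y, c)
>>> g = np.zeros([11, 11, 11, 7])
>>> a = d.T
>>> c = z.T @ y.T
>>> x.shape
(11, 19, 11)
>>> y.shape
(5, 7)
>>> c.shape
(11, 5)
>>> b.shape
(7, 37)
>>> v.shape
(7, 7, 7)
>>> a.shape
(7, 5, 7, 7)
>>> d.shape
(7, 7, 5, 7)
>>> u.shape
(5, 11, 19, 7, 5)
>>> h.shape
(5, 11, 19, 7, 7)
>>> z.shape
(7, 11)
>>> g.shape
(11, 11, 11, 7)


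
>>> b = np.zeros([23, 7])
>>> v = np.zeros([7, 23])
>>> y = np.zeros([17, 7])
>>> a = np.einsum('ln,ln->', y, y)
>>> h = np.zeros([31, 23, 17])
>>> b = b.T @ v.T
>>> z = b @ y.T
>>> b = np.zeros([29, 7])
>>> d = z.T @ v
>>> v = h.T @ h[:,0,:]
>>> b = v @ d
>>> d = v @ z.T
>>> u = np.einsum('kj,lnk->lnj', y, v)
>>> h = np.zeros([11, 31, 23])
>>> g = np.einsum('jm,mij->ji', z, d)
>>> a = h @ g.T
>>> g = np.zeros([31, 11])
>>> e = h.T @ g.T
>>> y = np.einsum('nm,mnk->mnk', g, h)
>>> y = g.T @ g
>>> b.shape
(17, 23, 23)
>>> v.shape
(17, 23, 17)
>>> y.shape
(11, 11)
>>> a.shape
(11, 31, 7)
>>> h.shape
(11, 31, 23)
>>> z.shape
(7, 17)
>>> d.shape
(17, 23, 7)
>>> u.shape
(17, 23, 7)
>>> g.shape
(31, 11)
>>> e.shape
(23, 31, 31)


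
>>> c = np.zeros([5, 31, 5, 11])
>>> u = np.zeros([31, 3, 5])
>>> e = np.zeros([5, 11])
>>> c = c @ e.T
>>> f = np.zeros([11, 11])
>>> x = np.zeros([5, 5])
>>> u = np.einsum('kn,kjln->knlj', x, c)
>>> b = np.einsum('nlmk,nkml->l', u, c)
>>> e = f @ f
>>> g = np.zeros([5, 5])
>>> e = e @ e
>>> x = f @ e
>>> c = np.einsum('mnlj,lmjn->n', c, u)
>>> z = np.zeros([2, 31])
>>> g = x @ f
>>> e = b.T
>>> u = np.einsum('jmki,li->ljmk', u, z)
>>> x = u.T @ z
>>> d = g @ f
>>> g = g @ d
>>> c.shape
(31,)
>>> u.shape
(2, 5, 5, 5)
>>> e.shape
(5,)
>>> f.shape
(11, 11)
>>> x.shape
(5, 5, 5, 31)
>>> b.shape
(5,)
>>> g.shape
(11, 11)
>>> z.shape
(2, 31)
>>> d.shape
(11, 11)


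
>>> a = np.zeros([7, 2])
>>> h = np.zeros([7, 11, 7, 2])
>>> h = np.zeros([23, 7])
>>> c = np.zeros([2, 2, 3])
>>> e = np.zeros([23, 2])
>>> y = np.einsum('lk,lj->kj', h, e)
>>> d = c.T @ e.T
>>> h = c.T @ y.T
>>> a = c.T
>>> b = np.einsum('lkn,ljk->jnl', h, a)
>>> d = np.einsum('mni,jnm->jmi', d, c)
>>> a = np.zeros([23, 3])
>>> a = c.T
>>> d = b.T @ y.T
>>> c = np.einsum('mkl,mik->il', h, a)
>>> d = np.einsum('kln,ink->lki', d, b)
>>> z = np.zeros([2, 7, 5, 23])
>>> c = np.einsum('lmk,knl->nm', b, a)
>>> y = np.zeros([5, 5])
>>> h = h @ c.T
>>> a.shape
(3, 2, 2)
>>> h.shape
(3, 2, 2)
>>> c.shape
(2, 7)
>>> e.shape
(23, 2)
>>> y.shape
(5, 5)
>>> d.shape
(7, 3, 2)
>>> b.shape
(2, 7, 3)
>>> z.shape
(2, 7, 5, 23)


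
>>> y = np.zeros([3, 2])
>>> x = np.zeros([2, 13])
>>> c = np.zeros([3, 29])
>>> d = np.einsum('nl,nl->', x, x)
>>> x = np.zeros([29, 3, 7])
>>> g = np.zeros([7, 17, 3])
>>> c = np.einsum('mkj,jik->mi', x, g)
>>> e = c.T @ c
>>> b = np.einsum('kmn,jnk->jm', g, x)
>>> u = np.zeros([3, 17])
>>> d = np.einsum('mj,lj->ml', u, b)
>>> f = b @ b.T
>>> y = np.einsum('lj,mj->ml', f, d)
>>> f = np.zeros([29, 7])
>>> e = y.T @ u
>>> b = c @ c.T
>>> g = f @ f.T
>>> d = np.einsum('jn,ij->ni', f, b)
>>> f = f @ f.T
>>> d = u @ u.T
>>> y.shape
(3, 29)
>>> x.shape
(29, 3, 7)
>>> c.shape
(29, 17)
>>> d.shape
(3, 3)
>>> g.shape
(29, 29)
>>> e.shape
(29, 17)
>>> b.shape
(29, 29)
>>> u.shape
(3, 17)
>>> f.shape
(29, 29)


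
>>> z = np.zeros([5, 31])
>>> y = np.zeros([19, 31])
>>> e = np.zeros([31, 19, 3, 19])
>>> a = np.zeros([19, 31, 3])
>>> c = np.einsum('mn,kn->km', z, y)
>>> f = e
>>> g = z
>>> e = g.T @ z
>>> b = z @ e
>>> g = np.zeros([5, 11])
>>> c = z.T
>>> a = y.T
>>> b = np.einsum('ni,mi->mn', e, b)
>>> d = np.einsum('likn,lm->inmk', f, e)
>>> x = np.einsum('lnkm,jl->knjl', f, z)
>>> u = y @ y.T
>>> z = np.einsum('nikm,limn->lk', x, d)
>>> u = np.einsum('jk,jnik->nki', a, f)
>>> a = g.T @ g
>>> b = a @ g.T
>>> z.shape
(19, 5)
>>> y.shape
(19, 31)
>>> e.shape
(31, 31)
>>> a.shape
(11, 11)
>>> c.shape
(31, 5)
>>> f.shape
(31, 19, 3, 19)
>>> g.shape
(5, 11)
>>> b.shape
(11, 5)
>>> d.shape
(19, 19, 31, 3)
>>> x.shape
(3, 19, 5, 31)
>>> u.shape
(19, 19, 3)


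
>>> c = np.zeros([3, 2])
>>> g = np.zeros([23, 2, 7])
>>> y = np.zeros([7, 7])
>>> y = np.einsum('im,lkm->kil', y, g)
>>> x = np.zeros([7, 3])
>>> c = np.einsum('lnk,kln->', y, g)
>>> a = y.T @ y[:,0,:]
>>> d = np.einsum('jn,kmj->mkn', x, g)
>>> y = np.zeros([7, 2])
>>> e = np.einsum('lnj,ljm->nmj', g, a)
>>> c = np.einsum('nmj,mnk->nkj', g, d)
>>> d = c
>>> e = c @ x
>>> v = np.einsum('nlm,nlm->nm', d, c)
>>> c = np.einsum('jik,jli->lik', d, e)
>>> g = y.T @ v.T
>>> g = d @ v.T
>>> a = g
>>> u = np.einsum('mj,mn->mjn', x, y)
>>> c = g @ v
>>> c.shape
(23, 3, 7)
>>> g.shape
(23, 3, 23)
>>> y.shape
(7, 2)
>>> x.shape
(7, 3)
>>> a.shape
(23, 3, 23)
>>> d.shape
(23, 3, 7)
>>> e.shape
(23, 3, 3)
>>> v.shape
(23, 7)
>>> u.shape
(7, 3, 2)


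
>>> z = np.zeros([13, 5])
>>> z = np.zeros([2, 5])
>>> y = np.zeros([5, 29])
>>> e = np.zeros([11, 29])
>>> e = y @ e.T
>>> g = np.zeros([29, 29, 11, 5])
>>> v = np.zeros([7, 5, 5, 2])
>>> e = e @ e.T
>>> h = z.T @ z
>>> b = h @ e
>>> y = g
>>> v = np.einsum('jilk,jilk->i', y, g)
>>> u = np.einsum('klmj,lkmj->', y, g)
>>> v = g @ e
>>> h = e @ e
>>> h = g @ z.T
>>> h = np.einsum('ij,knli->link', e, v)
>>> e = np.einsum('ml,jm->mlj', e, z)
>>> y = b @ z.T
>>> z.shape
(2, 5)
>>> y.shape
(5, 2)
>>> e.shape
(5, 5, 2)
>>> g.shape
(29, 29, 11, 5)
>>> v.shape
(29, 29, 11, 5)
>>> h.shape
(11, 5, 29, 29)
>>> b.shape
(5, 5)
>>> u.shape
()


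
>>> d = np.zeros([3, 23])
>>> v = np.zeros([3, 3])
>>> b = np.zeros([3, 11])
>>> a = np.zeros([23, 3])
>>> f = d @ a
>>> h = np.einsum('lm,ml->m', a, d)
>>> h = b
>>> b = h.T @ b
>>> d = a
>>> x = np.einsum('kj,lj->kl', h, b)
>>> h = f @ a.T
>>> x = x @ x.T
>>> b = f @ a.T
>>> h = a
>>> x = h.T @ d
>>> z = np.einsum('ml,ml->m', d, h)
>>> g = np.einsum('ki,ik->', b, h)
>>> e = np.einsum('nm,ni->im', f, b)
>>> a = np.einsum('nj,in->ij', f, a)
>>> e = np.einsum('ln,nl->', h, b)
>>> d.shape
(23, 3)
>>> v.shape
(3, 3)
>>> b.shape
(3, 23)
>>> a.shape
(23, 3)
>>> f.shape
(3, 3)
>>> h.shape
(23, 3)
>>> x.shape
(3, 3)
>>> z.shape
(23,)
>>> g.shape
()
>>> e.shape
()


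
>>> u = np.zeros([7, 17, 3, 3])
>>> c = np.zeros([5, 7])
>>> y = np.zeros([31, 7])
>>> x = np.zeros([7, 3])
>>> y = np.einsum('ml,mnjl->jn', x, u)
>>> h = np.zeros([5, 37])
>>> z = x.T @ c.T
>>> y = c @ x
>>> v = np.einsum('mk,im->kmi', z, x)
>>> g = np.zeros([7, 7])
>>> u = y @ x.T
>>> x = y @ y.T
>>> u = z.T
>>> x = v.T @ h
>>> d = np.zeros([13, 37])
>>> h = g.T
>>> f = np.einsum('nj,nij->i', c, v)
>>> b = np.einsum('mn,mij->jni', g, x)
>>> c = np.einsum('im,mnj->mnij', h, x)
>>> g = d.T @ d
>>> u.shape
(5, 3)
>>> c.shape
(7, 3, 7, 37)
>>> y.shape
(5, 3)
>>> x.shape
(7, 3, 37)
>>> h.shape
(7, 7)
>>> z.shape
(3, 5)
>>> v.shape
(5, 3, 7)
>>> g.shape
(37, 37)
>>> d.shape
(13, 37)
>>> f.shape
(3,)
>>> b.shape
(37, 7, 3)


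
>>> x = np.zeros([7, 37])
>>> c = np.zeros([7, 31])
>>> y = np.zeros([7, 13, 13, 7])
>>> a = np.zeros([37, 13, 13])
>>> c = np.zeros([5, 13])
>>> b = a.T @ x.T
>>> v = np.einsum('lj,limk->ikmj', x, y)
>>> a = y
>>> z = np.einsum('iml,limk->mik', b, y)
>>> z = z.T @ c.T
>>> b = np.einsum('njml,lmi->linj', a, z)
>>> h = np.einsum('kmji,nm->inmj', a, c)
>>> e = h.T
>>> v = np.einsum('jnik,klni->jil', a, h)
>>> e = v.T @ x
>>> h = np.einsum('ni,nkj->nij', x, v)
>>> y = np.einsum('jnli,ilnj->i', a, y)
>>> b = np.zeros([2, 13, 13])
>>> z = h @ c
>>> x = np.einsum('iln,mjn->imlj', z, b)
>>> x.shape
(7, 2, 37, 13)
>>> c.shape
(5, 13)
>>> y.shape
(7,)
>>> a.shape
(7, 13, 13, 7)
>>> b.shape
(2, 13, 13)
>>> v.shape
(7, 13, 5)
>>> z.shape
(7, 37, 13)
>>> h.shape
(7, 37, 5)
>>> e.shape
(5, 13, 37)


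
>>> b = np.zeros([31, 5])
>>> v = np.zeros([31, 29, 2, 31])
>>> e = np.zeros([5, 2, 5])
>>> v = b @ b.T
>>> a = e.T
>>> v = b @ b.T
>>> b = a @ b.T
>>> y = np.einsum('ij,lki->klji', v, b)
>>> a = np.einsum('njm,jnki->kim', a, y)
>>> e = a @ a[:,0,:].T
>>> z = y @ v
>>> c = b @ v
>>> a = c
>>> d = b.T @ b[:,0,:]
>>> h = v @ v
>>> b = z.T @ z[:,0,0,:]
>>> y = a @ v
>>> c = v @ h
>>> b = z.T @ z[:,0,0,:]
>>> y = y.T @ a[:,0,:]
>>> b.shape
(31, 31, 5, 31)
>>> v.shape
(31, 31)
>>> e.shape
(31, 31, 31)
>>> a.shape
(5, 2, 31)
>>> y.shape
(31, 2, 31)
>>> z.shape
(2, 5, 31, 31)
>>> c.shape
(31, 31)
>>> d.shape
(31, 2, 31)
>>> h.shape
(31, 31)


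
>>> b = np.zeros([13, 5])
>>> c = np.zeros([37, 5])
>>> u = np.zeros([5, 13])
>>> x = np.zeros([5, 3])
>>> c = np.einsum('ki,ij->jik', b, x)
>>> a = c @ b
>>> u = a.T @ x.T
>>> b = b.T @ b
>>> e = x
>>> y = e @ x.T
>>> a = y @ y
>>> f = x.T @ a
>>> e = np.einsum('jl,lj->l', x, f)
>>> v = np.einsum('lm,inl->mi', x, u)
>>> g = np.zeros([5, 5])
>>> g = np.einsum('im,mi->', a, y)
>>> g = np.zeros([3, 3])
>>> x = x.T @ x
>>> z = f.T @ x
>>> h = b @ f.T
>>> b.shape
(5, 5)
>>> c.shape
(3, 5, 13)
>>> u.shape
(5, 5, 5)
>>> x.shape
(3, 3)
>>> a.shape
(5, 5)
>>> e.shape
(3,)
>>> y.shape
(5, 5)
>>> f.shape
(3, 5)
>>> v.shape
(3, 5)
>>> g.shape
(3, 3)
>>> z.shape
(5, 3)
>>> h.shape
(5, 3)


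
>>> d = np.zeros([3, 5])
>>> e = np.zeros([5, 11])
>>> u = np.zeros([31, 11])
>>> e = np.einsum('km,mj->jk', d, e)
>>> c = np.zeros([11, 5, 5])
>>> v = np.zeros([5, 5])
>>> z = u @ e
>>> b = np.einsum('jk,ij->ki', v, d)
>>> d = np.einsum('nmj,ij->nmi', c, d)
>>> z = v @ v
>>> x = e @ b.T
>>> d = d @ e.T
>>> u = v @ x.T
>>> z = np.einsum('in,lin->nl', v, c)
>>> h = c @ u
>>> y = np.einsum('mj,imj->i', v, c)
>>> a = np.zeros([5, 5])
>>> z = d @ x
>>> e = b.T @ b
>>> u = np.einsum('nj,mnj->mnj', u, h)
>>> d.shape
(11, 5, 11)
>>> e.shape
(3, 3)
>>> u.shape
(11, 5, 11)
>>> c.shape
(11, 5, 5)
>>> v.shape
(5, 5)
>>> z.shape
(11, 5, 5)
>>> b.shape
(5, 3)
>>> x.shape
(11, 5)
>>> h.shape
(11, 5, 11)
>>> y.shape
(11,)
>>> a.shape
(5, 5)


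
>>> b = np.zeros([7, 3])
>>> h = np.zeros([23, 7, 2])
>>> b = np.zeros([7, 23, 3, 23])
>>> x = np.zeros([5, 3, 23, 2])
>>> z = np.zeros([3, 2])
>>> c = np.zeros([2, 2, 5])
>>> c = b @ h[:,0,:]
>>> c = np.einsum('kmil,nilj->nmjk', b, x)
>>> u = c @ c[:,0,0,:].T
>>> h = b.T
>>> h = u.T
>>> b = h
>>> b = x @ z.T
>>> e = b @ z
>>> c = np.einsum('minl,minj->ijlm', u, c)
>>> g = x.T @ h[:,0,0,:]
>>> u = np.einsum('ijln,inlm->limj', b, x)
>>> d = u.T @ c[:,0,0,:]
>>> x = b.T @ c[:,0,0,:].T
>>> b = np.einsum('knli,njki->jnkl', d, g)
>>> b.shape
(23, 2, 3, 5)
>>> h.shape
(5, 2, 23, 5)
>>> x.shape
(3, 23, 3, 23)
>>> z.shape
(3, 2)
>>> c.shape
(23, 7, 5, 5)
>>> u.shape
(23, 5, 2, 3)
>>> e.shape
(5, 3, 23, 2)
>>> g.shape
(2, 23, 3, 5)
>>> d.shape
(3, 2, 5, 5)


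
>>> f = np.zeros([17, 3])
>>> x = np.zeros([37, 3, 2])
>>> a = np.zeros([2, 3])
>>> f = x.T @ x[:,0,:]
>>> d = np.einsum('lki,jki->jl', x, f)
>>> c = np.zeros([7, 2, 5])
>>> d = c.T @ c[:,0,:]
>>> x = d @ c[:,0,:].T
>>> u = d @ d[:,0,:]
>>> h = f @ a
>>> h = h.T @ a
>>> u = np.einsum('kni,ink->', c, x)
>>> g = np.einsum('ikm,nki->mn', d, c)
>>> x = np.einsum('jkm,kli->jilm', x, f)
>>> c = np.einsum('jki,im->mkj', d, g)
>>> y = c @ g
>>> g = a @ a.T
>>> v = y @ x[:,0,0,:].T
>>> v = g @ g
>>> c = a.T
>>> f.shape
(2, 3, 2)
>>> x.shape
(5, 2, 3, 7)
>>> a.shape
(2, 3)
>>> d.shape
(5, 2, 5)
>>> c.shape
(3, 2)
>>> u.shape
()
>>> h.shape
(3, 3, 3)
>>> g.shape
(2, 2)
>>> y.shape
(7, 2, 7)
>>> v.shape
(2, 2)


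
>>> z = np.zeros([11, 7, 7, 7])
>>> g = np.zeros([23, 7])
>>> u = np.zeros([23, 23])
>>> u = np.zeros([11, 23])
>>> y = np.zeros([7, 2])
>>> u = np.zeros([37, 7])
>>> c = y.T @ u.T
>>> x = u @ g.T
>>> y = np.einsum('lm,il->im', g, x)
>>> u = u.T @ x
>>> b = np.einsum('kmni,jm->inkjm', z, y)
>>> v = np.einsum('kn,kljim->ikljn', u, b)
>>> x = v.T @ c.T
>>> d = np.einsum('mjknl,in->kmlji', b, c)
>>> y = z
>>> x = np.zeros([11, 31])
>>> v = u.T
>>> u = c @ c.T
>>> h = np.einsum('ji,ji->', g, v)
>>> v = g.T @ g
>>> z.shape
(11, 7, 7, 7)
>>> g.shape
(23, 7)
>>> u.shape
(2, 2)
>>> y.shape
(11, 7, 7, 7)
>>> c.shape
(2, 37)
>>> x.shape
(11, 31)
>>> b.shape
(7, 7, 11, 37, 7)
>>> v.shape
(7, 7)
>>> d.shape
(11, 7, 7, 7, 2)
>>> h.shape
()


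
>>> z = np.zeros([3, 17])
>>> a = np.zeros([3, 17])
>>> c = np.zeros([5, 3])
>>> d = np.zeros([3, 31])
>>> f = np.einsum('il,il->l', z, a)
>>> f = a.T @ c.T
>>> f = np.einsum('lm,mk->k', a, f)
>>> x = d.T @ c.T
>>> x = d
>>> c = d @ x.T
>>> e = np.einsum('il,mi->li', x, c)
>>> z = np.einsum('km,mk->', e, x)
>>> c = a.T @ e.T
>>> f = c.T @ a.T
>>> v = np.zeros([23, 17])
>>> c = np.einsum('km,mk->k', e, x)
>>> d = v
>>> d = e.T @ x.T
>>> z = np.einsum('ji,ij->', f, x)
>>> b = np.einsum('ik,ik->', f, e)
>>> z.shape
()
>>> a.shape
(3, 17)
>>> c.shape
(31,)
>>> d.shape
(3, 3)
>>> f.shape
(31, 3)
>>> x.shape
(3, 31)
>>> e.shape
(31, 3)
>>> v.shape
(23, 17)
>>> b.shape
()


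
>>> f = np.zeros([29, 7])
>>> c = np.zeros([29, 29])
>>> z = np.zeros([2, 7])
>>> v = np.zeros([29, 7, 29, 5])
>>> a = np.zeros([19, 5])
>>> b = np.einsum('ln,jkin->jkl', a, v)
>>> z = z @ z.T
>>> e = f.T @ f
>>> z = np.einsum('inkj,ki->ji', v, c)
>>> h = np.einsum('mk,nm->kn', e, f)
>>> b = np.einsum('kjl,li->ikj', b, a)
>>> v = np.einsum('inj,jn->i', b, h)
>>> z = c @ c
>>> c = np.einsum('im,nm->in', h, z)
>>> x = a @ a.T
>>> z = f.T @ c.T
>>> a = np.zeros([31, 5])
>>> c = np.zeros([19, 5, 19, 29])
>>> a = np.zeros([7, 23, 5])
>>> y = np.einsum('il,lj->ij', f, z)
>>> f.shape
(29, 7)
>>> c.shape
(19, 5, 19, 29)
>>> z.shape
(7, 7)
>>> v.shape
(5,)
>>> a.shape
(7, 23, 5)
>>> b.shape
(5, 29, 7)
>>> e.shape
(7, 7)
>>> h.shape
(7, 29)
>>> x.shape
(19, 19)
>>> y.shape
(29, 7)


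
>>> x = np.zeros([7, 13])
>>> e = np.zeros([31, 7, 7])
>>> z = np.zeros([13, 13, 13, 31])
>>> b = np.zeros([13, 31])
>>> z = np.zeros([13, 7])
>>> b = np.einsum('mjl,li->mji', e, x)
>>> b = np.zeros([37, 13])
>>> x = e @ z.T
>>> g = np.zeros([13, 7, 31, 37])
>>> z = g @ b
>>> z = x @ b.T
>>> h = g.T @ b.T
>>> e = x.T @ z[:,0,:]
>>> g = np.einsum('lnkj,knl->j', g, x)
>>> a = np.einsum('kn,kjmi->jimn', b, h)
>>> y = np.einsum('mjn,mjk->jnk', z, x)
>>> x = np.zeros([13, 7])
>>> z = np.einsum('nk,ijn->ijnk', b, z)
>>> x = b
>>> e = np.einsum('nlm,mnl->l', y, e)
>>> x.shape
(37, 13)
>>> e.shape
(37,)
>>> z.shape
(31, 7, 37, 13)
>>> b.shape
(37, 13)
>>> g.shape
(37,)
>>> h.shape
(37, 31, 7, 37)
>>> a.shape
(31, 37, 7, 13)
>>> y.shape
(7, 37, 13)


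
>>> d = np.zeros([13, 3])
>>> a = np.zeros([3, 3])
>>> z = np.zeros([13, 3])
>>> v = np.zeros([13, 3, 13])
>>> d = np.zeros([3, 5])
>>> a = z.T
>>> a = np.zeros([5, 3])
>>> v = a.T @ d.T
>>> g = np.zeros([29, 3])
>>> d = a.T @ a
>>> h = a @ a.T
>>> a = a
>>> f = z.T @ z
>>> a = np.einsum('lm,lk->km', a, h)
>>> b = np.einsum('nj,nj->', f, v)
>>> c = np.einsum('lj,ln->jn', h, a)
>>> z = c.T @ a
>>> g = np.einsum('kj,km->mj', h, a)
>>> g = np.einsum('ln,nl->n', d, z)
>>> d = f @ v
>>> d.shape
(3, 3)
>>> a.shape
(5, 3)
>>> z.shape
(3, 3)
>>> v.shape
(3, 3)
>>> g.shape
(3,)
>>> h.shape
(5, 5)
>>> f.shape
(3, 3)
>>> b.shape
()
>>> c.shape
(5, 3)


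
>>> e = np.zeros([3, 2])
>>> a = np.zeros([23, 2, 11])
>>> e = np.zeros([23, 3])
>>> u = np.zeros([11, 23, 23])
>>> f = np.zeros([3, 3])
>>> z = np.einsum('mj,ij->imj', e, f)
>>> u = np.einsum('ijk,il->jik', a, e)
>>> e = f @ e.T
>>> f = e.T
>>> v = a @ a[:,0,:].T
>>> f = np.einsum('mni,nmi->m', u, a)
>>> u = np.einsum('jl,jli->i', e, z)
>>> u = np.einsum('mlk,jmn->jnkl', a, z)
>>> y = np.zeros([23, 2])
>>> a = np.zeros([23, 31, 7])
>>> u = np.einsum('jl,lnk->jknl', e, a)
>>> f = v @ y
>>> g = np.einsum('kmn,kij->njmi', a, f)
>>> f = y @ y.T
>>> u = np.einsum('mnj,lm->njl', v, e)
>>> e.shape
(3, 23)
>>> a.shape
(23, 31, 7)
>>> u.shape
(2, 23, 3)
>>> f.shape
(23, 23)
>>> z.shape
(3, 23, 3)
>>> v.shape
(23, 2, 23)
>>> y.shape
(23, 2)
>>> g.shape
(7, 2, 31, 2)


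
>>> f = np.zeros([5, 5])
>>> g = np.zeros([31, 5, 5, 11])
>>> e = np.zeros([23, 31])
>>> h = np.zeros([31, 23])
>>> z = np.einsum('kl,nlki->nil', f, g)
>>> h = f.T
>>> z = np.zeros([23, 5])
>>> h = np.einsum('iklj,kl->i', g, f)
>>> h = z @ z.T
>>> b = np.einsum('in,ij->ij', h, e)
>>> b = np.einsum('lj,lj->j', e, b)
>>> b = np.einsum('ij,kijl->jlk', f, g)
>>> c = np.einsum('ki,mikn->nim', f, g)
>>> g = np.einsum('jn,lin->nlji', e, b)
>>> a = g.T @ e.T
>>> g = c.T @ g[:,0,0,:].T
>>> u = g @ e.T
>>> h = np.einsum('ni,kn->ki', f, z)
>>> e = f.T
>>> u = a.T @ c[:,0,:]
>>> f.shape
(5, 5)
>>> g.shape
(31, 5, 31)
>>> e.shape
(5, 5)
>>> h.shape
(23, 5)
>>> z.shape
(23, 5)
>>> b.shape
(5, 11, 31)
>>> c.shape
(11, 5, 31)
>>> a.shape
(11, 23, 5, 23)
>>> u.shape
(23, 5, 23, 31)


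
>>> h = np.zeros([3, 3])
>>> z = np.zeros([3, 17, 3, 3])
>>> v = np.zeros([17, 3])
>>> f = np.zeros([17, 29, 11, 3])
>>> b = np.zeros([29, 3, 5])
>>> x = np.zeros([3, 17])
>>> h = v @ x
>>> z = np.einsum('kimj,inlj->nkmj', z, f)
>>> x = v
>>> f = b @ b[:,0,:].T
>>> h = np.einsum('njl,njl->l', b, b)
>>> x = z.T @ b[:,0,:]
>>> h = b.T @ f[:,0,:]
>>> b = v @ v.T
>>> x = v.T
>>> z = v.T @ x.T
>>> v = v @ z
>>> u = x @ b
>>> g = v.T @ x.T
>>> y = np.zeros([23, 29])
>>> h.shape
(5, 3, 29)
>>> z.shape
(3, 3)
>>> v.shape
(17, 3)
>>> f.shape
(29, 3, 29)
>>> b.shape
(17, 17)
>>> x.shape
(3, 17)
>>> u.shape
(3, 17)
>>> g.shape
(3, 3)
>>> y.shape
(23, 29)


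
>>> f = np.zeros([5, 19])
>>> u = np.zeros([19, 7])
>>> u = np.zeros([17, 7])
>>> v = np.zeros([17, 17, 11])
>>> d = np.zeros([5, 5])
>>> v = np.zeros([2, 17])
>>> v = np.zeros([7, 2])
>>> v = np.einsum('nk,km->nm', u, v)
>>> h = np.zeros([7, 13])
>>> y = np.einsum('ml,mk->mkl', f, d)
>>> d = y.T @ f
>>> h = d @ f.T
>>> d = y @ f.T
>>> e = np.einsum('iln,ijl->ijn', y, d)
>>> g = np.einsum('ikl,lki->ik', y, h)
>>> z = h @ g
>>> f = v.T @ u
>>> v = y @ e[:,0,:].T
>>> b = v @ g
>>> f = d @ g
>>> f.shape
(5, 5, 5)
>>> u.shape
(17, 7)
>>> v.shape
(5, 5, 5)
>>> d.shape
(5, 5, 5)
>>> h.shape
(19, 5, 5)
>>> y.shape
(5, 5, 19)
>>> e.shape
(5, 5, 19)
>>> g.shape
(5, 5)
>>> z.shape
(19, 5, 5)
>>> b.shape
(5, 5, 5)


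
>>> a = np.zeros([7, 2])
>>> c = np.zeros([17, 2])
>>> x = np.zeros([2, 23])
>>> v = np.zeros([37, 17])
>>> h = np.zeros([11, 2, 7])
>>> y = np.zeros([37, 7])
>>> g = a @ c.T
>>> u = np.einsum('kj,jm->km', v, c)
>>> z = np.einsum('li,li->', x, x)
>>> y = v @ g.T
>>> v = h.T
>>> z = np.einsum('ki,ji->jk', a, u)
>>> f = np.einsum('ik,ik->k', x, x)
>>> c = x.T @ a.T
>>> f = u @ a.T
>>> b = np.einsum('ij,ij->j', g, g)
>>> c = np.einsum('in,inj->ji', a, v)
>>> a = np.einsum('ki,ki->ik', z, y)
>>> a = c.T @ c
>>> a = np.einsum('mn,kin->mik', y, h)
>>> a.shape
(37, 2, 11)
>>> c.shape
(11, 7)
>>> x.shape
(2, 23)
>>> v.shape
(7, 2, 11)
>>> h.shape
(11, 2, 7)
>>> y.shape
(37, 7)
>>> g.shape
(7, 17)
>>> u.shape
(37, 2)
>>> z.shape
(37, 7)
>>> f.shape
(37, 7)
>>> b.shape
(17,)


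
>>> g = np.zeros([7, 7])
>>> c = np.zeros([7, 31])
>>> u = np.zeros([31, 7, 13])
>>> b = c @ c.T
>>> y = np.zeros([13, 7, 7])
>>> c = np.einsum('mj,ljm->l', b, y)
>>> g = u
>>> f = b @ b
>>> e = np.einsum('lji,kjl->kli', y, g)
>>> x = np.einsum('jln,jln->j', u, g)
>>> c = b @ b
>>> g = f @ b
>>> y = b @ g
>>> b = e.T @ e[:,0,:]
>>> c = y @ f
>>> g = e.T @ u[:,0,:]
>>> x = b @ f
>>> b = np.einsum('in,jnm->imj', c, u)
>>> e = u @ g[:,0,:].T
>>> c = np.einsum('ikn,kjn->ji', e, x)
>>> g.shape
(7, 13, 13)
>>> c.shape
(13, 31)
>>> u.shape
(31, 7, 13)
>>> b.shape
(7, 13, 31)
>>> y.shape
(7, 7)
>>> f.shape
(7, 7)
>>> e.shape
(31, 7, 7)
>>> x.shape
(7, 13, 7)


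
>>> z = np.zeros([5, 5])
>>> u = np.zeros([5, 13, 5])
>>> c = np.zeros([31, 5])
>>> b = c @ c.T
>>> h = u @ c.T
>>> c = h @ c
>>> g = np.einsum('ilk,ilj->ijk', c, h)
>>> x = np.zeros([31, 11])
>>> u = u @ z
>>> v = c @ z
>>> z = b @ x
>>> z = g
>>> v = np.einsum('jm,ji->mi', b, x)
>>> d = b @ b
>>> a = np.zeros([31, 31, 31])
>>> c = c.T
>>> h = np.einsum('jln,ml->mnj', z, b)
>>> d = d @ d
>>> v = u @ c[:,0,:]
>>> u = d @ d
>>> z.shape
(5, 31, 5)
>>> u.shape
(31, 31)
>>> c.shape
(5, 13, 5)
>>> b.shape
(31, 31)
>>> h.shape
(31, 5, 5)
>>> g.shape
(5, 31, 5)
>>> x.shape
(31, 11)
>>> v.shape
(5, 13, 5)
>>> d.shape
(31, 31)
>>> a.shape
(31, 31, 31)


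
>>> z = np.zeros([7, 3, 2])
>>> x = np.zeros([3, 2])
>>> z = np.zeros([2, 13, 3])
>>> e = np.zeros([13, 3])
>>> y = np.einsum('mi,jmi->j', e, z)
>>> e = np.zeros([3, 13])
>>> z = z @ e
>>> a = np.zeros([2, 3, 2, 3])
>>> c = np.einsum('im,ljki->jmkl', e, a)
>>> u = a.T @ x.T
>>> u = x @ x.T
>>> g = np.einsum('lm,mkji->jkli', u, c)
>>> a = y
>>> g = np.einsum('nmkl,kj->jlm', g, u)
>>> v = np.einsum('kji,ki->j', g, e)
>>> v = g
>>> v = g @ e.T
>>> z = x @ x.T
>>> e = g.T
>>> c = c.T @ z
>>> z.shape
(3, 3)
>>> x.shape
(3, 2)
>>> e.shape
(13, 2, 3)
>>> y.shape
(2,)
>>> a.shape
(2,)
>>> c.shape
(2, 2, 13, 3)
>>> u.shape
(3, 3)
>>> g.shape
(3, 2, 13)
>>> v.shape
(3, 2, 3)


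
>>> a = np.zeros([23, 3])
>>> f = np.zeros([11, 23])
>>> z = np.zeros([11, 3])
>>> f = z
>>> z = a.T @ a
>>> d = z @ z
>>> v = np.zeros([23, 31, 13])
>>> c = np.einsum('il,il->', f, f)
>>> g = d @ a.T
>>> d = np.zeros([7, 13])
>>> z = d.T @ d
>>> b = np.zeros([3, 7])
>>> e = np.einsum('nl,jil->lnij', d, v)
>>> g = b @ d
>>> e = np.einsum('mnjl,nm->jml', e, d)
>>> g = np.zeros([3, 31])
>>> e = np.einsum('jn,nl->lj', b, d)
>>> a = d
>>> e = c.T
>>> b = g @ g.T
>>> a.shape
(7, 13)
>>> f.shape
(11, 3)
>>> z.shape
(13, 13)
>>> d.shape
(7, 13)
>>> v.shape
(23, 31, 13)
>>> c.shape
()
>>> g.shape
(3, 31)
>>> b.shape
(3, 3)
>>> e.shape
()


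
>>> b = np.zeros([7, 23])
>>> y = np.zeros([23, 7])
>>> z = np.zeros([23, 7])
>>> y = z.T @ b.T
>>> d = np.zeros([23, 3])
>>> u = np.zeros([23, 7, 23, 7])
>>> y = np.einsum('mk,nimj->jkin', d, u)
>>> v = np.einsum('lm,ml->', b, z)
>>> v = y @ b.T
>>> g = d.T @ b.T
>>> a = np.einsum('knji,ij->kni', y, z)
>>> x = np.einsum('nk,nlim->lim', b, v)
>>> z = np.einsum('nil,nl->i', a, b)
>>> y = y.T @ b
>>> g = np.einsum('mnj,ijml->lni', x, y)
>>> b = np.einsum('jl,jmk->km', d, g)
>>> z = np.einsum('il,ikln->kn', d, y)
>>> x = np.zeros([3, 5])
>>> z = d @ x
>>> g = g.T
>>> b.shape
(23, 7)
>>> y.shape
(23, 7, 3, 23)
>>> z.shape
(23, 5)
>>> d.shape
(23, 3)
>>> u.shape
(23, 7, 23, 7)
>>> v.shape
(7, 3, 7, 7)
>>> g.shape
(23, 7, 23)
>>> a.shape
(7, 3, 23)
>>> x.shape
(3, 5)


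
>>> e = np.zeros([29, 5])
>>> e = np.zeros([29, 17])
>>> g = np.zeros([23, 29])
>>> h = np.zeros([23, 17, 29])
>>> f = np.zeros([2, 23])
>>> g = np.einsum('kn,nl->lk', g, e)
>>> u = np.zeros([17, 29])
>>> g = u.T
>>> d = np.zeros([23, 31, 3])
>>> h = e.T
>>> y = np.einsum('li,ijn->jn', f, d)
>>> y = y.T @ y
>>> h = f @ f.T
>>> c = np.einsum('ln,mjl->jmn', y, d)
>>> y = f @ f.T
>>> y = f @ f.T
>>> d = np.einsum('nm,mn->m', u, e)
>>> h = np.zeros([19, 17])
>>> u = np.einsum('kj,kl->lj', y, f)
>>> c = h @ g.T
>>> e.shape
(29, 17)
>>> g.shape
(29, 17)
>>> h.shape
(19, 17)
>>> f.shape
(2, 23)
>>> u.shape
(23, 2)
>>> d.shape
(29,)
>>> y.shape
(2, 2)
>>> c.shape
(19, 29)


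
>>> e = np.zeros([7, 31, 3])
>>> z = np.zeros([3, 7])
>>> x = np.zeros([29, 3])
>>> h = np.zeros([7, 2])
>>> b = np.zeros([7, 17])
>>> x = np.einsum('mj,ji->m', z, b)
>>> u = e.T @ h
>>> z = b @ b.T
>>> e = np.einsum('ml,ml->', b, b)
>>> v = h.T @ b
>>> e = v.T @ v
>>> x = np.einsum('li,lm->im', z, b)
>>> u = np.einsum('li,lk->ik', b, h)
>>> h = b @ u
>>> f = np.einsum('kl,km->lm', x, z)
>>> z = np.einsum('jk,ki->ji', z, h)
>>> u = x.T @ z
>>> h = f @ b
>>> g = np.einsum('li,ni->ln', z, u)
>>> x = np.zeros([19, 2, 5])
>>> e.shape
(17, 17)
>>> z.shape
(7, 2)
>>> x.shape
(19, 2, 5)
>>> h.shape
(17, 17)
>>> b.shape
(7, 17)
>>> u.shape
(17, 2)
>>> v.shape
(2, 17)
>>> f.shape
(17, 7)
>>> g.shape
(7, 17)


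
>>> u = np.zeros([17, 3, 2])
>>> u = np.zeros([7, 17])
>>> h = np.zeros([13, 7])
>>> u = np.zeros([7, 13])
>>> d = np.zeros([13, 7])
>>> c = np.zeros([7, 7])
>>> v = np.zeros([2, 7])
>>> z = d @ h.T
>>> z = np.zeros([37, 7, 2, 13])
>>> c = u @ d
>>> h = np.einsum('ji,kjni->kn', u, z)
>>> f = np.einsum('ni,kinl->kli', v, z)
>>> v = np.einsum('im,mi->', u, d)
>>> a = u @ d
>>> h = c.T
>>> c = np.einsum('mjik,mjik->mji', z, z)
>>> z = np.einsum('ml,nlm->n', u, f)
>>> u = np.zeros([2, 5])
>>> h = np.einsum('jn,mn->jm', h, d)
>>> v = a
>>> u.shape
(2, 5)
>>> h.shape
(7, 13)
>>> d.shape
(13, 7)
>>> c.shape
(37, 7, 2)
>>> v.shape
(7, 7)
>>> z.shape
(37,)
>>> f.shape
(37, 13, 7)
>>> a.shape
(7, 7)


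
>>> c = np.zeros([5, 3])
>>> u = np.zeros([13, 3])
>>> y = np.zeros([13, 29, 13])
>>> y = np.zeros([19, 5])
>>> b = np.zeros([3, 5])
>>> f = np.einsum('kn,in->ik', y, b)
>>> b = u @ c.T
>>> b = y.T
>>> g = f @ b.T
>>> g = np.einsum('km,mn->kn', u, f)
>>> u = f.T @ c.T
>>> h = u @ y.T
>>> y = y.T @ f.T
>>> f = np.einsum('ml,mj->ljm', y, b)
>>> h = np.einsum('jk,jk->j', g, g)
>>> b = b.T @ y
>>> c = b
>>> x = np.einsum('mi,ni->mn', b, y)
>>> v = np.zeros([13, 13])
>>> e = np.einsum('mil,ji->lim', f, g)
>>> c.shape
(19, 3)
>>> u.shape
(19, 5)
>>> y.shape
(5, 3)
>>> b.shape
(19, 3)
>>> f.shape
(3, 19, 5)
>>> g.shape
(13, 19)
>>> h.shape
(13,)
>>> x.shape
(19, 5)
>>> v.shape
(13, 13)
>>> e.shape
(5, 19, 3)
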